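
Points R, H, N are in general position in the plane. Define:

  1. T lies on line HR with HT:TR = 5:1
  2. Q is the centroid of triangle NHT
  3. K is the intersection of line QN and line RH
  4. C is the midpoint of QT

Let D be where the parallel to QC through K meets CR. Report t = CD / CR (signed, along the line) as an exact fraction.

t = -5/2

Set R = (0, 0), H = (1, 0), N = (0, 1); any affine frame gives the same invariant.
1. T lies on line HR with HT:TR = 5:1 ⇒ T = (1/6, 0)
2. Q is the centroid of triangle NHT ⇒ Q = (7/18, 1/3)
3. K is the intersection of line QN and line RH ⇒ K = (7/12, 0)
4. C is the midpoint of QT ⇒ C = (5/18, 1/6)
through K parallel to QC: direction (-1/9, -1/6); meets CR at D = (35/36, 7/12)
D = C + t·(R−C) with t = -5/2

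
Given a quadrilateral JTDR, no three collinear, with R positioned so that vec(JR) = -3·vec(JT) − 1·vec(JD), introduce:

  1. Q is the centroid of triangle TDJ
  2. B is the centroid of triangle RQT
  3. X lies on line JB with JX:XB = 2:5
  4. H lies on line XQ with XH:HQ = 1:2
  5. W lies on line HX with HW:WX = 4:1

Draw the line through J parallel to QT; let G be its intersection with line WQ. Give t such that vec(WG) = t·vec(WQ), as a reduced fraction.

t = 1/6

Set J = (0, 0), T = (1, 0), D = (0, 1), R = (-3, -1); any affine frame gives the same invariant.
1. Q is the centroid of triangle TDJ ⇒ Q = (1/3, 1/3)
2. B is the centroid of triangle RQT ⇒ B = (-5/9, -2/9)
3. X lies on line JB with JX:XB = 2:5 ⇒ X = (-10/63, -4/63)
4. H lies on line XQ with XH:HQ = 1:2 ⇒ H = (1/189, 13/189)
5. W lies on line HX with HW:WX = 4:1 ⇒ W = (-17/135, -1/27)
through J parallel to QT: direction (2/3, -1/3); meets WQ at G = (-4/81, 2/81)
G = W + t·(Q−W) with t = 1/6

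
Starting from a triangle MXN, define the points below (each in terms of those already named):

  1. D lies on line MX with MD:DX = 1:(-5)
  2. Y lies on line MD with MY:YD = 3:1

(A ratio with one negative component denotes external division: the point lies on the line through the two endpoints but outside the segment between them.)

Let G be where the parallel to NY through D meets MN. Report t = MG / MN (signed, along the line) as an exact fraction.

Choose coordinates M = (0, 0), X = (1, 0), N = (0, 1).
1. D lies on line MX with MD:DX = 1:(-5) ⇒ D = (-1/4, 0)
2. Y lies on line MD with MY:YD = 3:1 ⇒ Y = (-3/16, 0)
through D parallel to NY: direction (-3/16, -1); meets MN at G = (0, 4/3)
G = M + t·(N−M) with t = 4/3

t = 4/3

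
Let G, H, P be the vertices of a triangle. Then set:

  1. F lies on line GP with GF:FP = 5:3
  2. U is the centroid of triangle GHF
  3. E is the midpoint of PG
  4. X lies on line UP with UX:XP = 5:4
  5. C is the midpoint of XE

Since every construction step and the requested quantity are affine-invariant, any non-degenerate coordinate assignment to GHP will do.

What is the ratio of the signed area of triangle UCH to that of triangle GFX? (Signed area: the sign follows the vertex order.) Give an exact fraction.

Choose coordinates G = (0, 0), H = (1, 0), P = (0, 1).
1. F lies on line GP with GF:FP = 5:3 ⇒ F = (0, 5/8)
2. U is the centroid of triangle GHF ⇒ U = (1/3, 5/24)
3. E is the midpoint of PG ⇒ E = (0, 1/2)
4. X lies on line UP with UX:XP = 5:4 ⇒ X = (4/27, 35/54)
5. C is the midpoint of XE ⇒ C = (2/27, 31/54)
2·[UCH] = -41/216, 2·[GFX] = -5/54
[UCH]:[GFX] = -41/216:-5/54 = 41/20

[UCH]:[GFX] = 41/20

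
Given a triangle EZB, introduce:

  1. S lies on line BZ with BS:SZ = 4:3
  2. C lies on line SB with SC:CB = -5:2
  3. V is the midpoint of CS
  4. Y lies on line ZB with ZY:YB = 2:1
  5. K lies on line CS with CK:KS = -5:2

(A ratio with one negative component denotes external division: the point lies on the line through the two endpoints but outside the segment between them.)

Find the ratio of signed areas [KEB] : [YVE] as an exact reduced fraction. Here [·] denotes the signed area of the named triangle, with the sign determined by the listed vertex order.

[KEB]:[YVE] = -76/15

Assign E = (0, 0), Z = (1, 0), B = (0, 1) — the answer is frame-independent, so this choice is without loss of generality.
1. S lies on line BZ with BS:SZ = 4:3 ⇒ S = (4/7, 3/7)
2. C lies on line SB with SC:CB = -5:2 ⇒ C = (-8/21, 29/21)
3. V is the midpoint of CS ⇒ V = (2/21, 19/21)
4. Y lies on line ZB with ZY:YB = 2:1 ⇒ Y = (1/3, 2/3)
5. K lies on line CS with CK:KS = -5:2 ⇒ K = (76/63, -13/63)
2·[KEB] = -76/63, 2·[YVE] = 5/21
[KEB]:[YVE] = -76/63:5/21 = -76/15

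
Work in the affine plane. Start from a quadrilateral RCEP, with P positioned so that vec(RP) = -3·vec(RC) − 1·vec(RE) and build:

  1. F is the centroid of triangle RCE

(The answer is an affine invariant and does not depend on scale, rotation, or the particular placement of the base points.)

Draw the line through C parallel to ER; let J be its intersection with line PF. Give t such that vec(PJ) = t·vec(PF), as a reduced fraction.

t = 6/5

Assign R = (0, 0), C = (1, 0), E = (0, 1), P = (-3, -1) — the answer is frame-independent, so this choice is without loss of generality.
1. F is the centroid of triangle RCE ⇒ F = (1/3, 1/3)
through C parallel to ER: direction (0, -1); meets PF at J = (1, 3/5)
J = P + t·(F−P) with t = 6/5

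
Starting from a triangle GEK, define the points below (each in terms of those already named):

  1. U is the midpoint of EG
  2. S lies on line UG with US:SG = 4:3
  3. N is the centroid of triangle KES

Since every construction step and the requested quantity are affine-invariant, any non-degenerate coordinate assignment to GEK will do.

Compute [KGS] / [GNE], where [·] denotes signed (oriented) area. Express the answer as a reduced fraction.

[KGS]:[GNE] = -9/14

Assign G = (0, 0), E = (1, 0), K = (0, 1) — the answer is frame-independent, so this choice is without loss of generality.
1. U is the midpoint of EG ⇒ U = (1/2, 0)
2. S lies on line UG with US:SG = 4:3 ⇒ S = (3/14, 0)
3. N is the centroid of triangle KES ⇒ N = (17/42, 1/3)
2·[KGS] = 3/14, 2·[GNE] = -1/3
[KGS]:[GNE] = 3/14:-1/3 = -9/14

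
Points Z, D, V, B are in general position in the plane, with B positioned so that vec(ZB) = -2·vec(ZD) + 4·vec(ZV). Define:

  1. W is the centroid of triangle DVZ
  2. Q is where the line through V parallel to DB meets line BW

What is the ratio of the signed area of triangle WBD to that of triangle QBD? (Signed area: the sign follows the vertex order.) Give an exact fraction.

Choose coordinates Z = (0, 0), D = (1, 0), V = (0, 1), B = (-2, 4).
1. W is the centroid of triangle DVZ ⇒ W = (1/3, 1/3)
2. Q is where the line through V parallel to DB meets line BW ⇒ Q = (-3/5, 9/5)
2·[WBD] = -5/3, 2·[QBD] = -1
[WBD]:[QBD] = -5/3:-1 = 5/3

[WBD]:[QBD] = 5/3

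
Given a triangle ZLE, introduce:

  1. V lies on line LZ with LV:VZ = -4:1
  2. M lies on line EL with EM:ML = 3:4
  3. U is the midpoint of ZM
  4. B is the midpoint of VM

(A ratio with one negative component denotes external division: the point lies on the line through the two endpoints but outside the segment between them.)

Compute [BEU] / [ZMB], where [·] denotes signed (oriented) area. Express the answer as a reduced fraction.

Set Z = (0, 0), L = (1, 0), E = (0, 1); any affine frame gives the same invariant.
1. V lies on line LZ with LV:VZ = -4:1 ⇒ V = (-1/3, 0)
2. M lies on line EL with EM:ML = 3:4 ⇒ M = (3/7, 4/7)
3. U is the midpoint of ZM ⇒ U = (3/14, 2/7)
4. B is the midpoint of VM ⇒ B = (1/21, 2/7)
2·[BEU] = -5/42, 2·[ZMB] = 2/21
[BEU]:[ZMB] = -5/42:2/21 = -5/4

[BEU]:[ZMB] = -5/4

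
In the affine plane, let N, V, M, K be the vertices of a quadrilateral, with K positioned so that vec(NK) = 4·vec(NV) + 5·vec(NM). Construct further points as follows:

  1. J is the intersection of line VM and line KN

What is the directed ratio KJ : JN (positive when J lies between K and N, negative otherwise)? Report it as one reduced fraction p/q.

KJ:JN = 8

Choose coordinates N = (0, 0), V = (1, 0), M = (0, 1), K = (4, 5).
1. J is the intersection of line VM and line KN ⇒ J = (4/9, 5/9)
J = K + t·(N−K) with t = 8/9, so KJ:JN = t:(1−t) = 8/9:1/9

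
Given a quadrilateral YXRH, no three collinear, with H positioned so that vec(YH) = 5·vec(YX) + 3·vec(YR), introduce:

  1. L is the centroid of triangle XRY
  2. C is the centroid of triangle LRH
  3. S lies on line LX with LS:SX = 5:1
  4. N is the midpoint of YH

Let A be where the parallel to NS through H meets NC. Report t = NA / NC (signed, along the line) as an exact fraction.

Work in coordinates with Y = (0, 0), X = (1, 0), R = (0, 1), H = (5, 3).
1. L is the centroid of triangle XRY ⇒ L = (1/3, 1/3)
2. C is the centroid of triangle LRH ⇒ C = (16/9, 13/9)
3. S lies on line LX with LS:SX = 5:1 ⇒ S = (8/9, 1/18)
4. N is the midpoint of YH ⇒ N = (5/2, 3/2)
through H parallel to NS: direction (-29/18, -13/9); meets NC at A = (1052/309, 485/309)
A = N + t·(C−N) with t = -129/103

t = -129/103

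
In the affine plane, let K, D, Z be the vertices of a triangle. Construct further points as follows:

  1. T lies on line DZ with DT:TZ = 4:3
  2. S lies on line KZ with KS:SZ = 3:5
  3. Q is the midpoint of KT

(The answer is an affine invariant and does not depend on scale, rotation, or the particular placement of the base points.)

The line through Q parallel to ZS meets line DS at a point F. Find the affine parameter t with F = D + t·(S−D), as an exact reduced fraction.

t = 11/14

Choose coordinates K = (0, 0), D = (1, 0), Z = (0, 1).
1. T lies on line DZ with DT:TZ = 4:3 ⇒ T = (3/7, 4/7)
2. S lies on line KZ with KS:SZ = 3:5 ⇒ S = (0, 3/8)
3. Q is the midpoint of KT ⇒ Q = (3/14, 2/7)
through Q parallel to ZS: direction (0, -5/8); meets DS at F = (3/14, 33/112)
F = D + t·(S−D) with t = 11/14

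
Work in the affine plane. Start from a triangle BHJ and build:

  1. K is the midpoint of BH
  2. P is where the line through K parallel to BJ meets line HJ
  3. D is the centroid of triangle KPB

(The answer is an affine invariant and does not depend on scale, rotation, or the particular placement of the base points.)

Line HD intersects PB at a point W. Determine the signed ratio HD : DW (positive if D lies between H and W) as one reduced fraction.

Assign B = (0, 0), H = (1, 0), J = (0, 1) — the answer is frame-independent, so this choice is without loss of generality.
1. K is the midpoint of BH ⇒ K = (1/2, 0)
2. P is where the line through K parallel to BJ meets line HJ ⇒ P = (1/2, 1/2)
3. D is the centroid of triangle KPB ⇒ D = (1/3, 1/6)
line HD meets PB at W = (1/5, 1/5)
D = H + t·(W−H) with t = 5/6, so HD:DW = 5/6:1/6

HD:DW = 5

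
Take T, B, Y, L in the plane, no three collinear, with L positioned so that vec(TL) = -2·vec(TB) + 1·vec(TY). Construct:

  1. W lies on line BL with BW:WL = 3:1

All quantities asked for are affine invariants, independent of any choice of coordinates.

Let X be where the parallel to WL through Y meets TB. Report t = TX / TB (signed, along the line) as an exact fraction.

t = 3

Assign T = (0, 0), B = (1, 0), Y = (0, 1), L = (-2, 1) — the answer is frame-independent, so this choice is without loss of generality.
1. W lies on line BL with BW:WL = 3:1 ⇒ W = (-5/4, 3/4)
through Y parallel to WL: direction (-3/4, 1/4); meets TB at X = (3, 0)
X = T + t·(B−T) with t = 3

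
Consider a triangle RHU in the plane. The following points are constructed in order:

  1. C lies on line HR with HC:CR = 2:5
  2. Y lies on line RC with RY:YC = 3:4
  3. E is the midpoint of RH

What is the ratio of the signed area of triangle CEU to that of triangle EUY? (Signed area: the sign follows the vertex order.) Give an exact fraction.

Choose coordinates R = (0, 0), H = (1, 0), U = (0, 1).
1. C lies on line HR with HC:CR = 2:5 ⇒ C = (5/7, 0)
2. Y lies on line RC with RY:YC = 3:4 ⇒ Y = (15/49, 0)
3. E is the midpoint of RH ⇒ E = (1/2, 0)
2·[CEU] = -3/14, 2·[EUY] = 19/98
[CEU]:[EUY] = -3/14:19/98 = -21/19

[CEU]:[EUY] = -21/19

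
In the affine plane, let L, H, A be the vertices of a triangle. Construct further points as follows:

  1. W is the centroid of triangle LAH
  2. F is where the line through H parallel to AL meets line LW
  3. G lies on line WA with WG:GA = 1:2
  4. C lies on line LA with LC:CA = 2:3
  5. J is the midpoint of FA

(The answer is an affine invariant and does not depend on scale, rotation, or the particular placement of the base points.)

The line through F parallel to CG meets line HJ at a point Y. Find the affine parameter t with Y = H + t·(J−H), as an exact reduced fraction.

t = 20/27

Work in coordinates with L = (0, 0), H = (1, 0), A = (0, 1).
1. W is the centroid of triangle LAH ⇒ W = (1/3, 1/3)
2. F is where the line through H parallel to AL meets line LW ⇒ F = (1, 1)
3. G lies on line WA with WG:GA = 1:2 ⇒ G = (2/9, 5/9)
4. C lies on line LA with LC:CA = 2:3 ⇒ C = (0, 2/5)
5. J is the midpoint of FA ⇒ J = (1/2, 1)
through F parallel to CG: direction (2/9, 7/45); meets HJ at Y = (17/27, 20/27)
Y = H + t·(J−H) with t = 20/27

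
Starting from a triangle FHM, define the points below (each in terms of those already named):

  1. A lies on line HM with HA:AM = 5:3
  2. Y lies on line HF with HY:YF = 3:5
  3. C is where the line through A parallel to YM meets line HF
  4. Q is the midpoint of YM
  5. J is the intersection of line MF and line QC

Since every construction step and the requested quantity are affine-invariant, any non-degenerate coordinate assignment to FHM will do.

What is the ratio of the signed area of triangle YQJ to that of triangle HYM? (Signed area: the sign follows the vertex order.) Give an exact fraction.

Work in coordinates with F = (0, 0), H = (1, 0), M = (0, 1).
1. A lies on line HM with HA:AM = 5:3 ⇒ A = (3/8, 5/8)
2. Y lies on line HF with HY:YF = 3:5 ⇒ Y = (5/8, 0)
3. C is where the line through A parallel to YM meets line HF ⇒ C = (49/64, 0)
4. Q is the midpoint of YM ⇒ Q = (5/16, 1/2)
5. J is the intersection of line MF and line QC ⇒ J = (0, 49/58)
2·[YQJ] = 45/928, 2·[HYM] = -3/8
[YQJ]:[HYM] = 45/928:-3/8 = -15/116

[YQJ]:[HYM] = -15/116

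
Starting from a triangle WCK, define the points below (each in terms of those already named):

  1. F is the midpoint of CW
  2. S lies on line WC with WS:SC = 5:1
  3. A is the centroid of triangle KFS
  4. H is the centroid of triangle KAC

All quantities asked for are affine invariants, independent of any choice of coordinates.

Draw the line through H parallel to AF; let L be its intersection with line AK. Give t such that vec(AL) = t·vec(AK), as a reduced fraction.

Set W = (0, 0), C = (1, 0), K = (0, 1); any affine frame gives the same invariant.
1. F is the midpoint of CW ⇒ F = (1/2, 0)
2. S lies on line WC with WS:SC = 5:1 ⇒ S = (5/6, 0)
3. A is the centroid of triangle KFS ⇒ A = (4/9, 1/3)
4. H is the centroid of triangle KAC ⇒ H = (13/27, 4/9)
through H parallel to AF: direction (1/18, -1/3); meets AK at L = (14/27, 2/9)
L = A + t·(K−A) with t = -1/6

t = -1/6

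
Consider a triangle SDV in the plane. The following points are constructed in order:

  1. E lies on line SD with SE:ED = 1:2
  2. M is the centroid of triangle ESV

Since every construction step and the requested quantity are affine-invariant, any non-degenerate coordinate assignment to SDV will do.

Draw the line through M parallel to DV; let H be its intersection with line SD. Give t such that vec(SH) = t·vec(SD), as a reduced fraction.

t = 4/9

Assign S = (0, 0), D = (1, 0), V = (0, 1) — the answer is frame-independent, so this choice is without loss of generality.
1. E lies on line SD with SE:ED = 1:2 ⇒ E = (1/3, 0)
2. M is the centroid of triangle ESV ⇒ M = (1/9, 1/3)
through M parallel to DV: direction (-1, 1); meets SD at H = (4/9, 0)
H = S + t·(D−S) with t = 4/9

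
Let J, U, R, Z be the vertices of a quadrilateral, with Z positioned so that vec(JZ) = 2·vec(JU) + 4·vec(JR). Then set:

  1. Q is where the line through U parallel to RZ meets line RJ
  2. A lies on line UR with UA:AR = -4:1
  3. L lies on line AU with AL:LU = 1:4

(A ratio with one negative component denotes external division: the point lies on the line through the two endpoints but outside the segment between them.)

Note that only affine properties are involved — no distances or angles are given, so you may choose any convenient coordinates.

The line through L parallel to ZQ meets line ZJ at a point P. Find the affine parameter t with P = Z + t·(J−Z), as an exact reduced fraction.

t = 11/6

Work in coordinates with J = (0, 0), U = (1, 0), R = (0, 1), Z = (2, 4).
1. Q is where the line through U parallel to RZ meets line RJ ⇒ Q = (0, -3/2)
2. A lies on line UR with UA:AR = -4:1 ⇒ A = (-1/3, 4/3)
3. L lies on line AU with AL:LU = 1:4 ⇒ L = (-1/15, 16/15)
through L parallel to ZQ: direction (-2, -11/2); meets ZJ at P = (-5/3, -10/3)
P = Z + t·(J−Z) with t = 11/6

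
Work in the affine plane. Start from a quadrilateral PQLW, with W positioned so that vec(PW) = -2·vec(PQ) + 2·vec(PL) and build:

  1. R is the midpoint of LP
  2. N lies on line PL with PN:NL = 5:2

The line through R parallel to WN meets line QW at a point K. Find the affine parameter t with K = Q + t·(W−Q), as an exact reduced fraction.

Assign P = (0, 0), Q = (1, 0), L = (0, 1), W = (-2, 2) — the answer is frame-independent, so this choice is without loss of generality.
1. R is the midpoint of LP ⇒ R = (0, 1/2)
2. N lies on line PL with PN:NL = 5:2 ⇒ N = (0, 5/7)
through R parallel to WN: direction (2, -9/7); meets QW at K = (7, -4)
K = Q + t·(W−Q) with t = -2

t = -2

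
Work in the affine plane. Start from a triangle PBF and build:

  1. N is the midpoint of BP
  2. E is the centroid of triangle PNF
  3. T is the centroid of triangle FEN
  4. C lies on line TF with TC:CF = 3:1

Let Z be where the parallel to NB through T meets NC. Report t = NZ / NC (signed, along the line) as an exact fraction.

t = 16/31

Set P = (0, 0), B = (1, 0), F = (0, 1); any affine frame gives the same invariant.
1. N is the midpoint of BP ⇒ N = (1/2, 0)
2. E is the centroid of triangle PNF ⇒ E = (1/6, 1/3)
3. T is the centroid of triangle FEN ⇒ T = (2/9, 4/9)
4. C lies on line TF with TC:CF = 3:1 ⇒ C = (1/18, 31/36)
through T parallel to NB: direction (1/2, 0); meets NC at Z = (151/558, 4/9)
Z = N + t·(C−N) with t = 16/31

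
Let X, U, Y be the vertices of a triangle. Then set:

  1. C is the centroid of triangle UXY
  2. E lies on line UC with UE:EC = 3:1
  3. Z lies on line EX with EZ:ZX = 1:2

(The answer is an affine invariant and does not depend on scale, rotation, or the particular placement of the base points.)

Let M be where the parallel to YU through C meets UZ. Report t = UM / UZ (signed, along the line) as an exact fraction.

Set X = (0, 0), U = (1, 0), Y = (0, 1); any affine frame gives the same invariant.
1. C is the centroid of triangle UXY ⇒ C = (1/3, 1/3)
2. E lies on line UC with UE:EC = 3:1 ⇒ E = (1/2, 1/4)
3. Z lies on line EX with EZ:ZX = 1:2 ⇒ Z = (1/3, 1/6)
through C parallel to YU: direction (1, -1); meets UZ at M = (5/9, 1/9)
M = U + t·(Z−U) with t = 2/3

t = 2/3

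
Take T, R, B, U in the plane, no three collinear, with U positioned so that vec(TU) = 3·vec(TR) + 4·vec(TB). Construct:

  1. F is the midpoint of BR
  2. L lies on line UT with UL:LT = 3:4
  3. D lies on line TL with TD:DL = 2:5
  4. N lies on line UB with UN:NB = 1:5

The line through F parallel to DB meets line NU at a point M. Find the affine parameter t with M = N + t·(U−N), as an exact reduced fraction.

t = -212/41

Work in coordinates with T = (0, 0), R = (1, 0), B = (0, 1), U = (3, 4).
1. F is the midpoint of BR ⇒ F = (1/2, 1/2)
2. L lies on line UT with UL:LT = 3:4 ⇒ L = (12/7, 16/7)
3. D lies on line TL with TD:DL = 2:5 ⇒ D = (24/49, 32/49)
4. N lies on line UB with UN:NB = 1:5 ⇒ N = (5/2, 7/2)
through F parallel to DB: direction (-24/49, 17/49); meets NU at M = (-7/82, 75/82)
M = N + t·(U−N) with t = -212/41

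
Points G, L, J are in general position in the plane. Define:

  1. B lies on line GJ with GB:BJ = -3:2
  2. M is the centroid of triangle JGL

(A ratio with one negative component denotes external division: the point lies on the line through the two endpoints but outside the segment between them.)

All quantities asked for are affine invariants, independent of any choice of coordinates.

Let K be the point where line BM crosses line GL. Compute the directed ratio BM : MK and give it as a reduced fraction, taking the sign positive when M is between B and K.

BM:MK = 8

Set G = (0, 0), L = (1, 0), J = (0, 1); any affine frame gives the same invariant.
1. B lies on line GJ with GB:BJ = -3:2 ⇒ B = (0, 3)
2. M is the centroid of triangle JGL ⇒ M = (1/3, 1/3)
line BM meets GL at K = (3/8, 0)
M = B + t·(K−B) with t = 8/9, so BM:MK = 8/9:1/9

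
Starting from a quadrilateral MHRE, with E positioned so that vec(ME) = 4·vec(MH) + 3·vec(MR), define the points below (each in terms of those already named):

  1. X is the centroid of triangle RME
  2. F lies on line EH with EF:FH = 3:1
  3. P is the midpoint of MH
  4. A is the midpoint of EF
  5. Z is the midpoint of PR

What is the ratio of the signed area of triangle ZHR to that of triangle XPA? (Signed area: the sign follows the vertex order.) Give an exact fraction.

Work in coordinates with M = (0, 0), H = (1, 0), R = (0, 1), E = (4, 3).
1. X is the centroid of triangle RME ⇒ X = (4/3, 4/3)
2. F lies on line EH with EF:FH = 3:1 ⇒ F = (7/4, 3/4)
3. P is the midpoint of MH ⇒ P = (1/2, 0)
4. A is the midpoint of EF ⇒ A = (23/8, 15/8)
5. Z is the midpoint of PR ⇒ Z = (1/4, 1/2)
2·[ZHR] = 1/4, 2·[XPA] = 77/48
[ZHR]:[XPA] = 1/4:77/48 = 12/77

[ZHR]:[XPA] = 12/77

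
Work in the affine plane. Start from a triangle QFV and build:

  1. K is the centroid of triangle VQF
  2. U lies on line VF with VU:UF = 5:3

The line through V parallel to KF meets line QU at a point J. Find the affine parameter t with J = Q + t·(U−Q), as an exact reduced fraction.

Set Q = (0, 0), F = (1, 0), V = (0, 1); any affine frame gives the same invariant.
1. K is the centroid of triangle VQF ⇒ K = (1/3, 1/3)
2. U lies on line VF with VU:UF = 5:3 ⇒ U = (5/8, 3/8)
through V parallel to KF: direction (2/3, -1/3); meets QU at J = (10/11, 6/11)
J = Q + t·(U−Q) with t = 16/11

t = 16/11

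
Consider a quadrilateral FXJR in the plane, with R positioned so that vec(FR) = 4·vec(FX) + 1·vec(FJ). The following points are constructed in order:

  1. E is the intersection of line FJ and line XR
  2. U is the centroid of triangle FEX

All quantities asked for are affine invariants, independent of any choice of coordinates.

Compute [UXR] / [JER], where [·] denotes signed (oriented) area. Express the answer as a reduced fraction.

[UXR]:[JER] = 1/16

Assign F = (0, 0), X = (1, 0), J = (0, 1), R = (4, 1) — the answer is frame-independent, so this choice is without loss of generality.
1. E is the intersection of line FJ and line XR ⇒ E = (0, -1/3)
2. U is the centroid of triangle FEX ⇒ U = (1/3, -1/9)
2·[UXR] = 1/3, 2·[JER] = 16/3
[UXR]:[JER] = 1/3:16/3 = 1/16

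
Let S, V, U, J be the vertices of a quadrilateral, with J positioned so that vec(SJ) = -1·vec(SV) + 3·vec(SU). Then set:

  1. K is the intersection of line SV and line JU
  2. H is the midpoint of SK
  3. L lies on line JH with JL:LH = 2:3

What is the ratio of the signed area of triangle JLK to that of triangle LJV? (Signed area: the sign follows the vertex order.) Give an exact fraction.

[JLK]:[LJV] = -1/3

Work in coordinates with S = (0, 0), V = (1, 0), U = (0, 1), J = (-1, 3).
1. K is the intersection of line SV and line JU ⇒ K = (1/2, 0)
2. H is the midpoint of SK ⇒ H = (1/4, 0)
3. L lies on line JH with JL:LH = 2:3 ⇒ L = (-1/2, 9/5)
2·[JLK] = 3/10, 2·[LJV] = -9/10
[JLK]:[LJV] = 3/10:-9/10 = -1/3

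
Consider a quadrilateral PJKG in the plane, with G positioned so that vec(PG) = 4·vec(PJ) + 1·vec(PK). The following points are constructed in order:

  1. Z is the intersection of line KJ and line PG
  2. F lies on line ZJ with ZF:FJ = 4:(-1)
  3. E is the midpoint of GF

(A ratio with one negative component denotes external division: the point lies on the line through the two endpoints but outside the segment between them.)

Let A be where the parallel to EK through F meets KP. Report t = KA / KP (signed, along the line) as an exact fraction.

Set P = (0, 0), J = (1, 0), K = (0, 1), G = (4, 1); any affine frame gives the same invariant.
1. Z is the intersection of line KJ and line PG ⇒ Z = (4/5, 1/5)
2. F lies on line ZJ with ZF:FJ = 4:(-1) ⇒ F = (16/15, -1/15)
3. E is the midpoint of GF ⇒ E = (38/15, 7/15)
through F parallel to EK: direction (-38/15, 8/15); meets KP at A = (0, 3/19)
A = K + t·(P−K) with t = 16/19

t = 16/19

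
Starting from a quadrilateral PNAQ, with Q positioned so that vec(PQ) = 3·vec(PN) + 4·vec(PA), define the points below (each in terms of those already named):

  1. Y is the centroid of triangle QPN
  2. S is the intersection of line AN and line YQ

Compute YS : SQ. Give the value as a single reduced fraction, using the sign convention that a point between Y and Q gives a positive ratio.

Work in coordinates with P = (0, 0), N = (1, 0), A = (0, 1), Q = (3, 4).
1. Y is the centroid of triangle QPN ⇒ Y = (4/3, 4/3)
2. S is the intersection of line AN and line YQ ⇒ S = (9/13, 4/13)
S = Y + t·(Q−Y) with t = -5/13, so YS:SQ = t:(1−t) = -5/13:18/13

YS:SQ = -5/18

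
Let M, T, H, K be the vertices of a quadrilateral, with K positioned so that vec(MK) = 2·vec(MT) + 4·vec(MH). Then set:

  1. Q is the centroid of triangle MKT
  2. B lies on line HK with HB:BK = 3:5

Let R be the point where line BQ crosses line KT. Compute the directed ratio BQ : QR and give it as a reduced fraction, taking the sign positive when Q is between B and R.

Set M = (0, 0), T = (1, 0), H = (0, 1), K = (2, 4); any affine frame gives the same invariant.
1. Q is the centroid of triangle MKT ⇒ Q = (1, 4/3)
2. B lies on line HK with HB:BK = 3:5 ⇒ B = (3/4, 17/8)
line BQ meets KT at R = (51/43, 32/43)
Q = B + t·(R−B) with t = 43/75, so BQ:QR = 43/75:32/75

BQ:QR = 43/32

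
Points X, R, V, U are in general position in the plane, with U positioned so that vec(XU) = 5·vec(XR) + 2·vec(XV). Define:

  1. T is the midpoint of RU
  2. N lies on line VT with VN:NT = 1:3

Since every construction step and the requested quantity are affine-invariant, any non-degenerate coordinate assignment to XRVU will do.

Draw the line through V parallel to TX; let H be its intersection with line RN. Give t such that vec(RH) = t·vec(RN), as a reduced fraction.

Work in coordinates with X = (0, 0), R = (1, 0), V = (0, 1), U = (5, 2).
1. T is the midpoint of RU ⇒ T = (3, 1)
2. N lies on line VT with VN:NT = 1:3 ⇒ N = (3/4, 1)
through V parallel to TX: direction (-3, -1); meets RN at H = (9/13, 16/13)
H = R + t·(N−R) with t = 16/13

t = 16/13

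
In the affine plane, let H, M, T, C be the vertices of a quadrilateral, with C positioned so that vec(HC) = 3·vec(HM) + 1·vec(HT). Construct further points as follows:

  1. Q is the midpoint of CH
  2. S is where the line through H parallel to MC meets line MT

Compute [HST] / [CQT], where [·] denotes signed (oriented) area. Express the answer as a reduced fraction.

Assign H = (0, 0), M = (1, 0), T = (0, 1), C = (3, 1) — the answer is frame-independent, so this choice is without loss of generality.
1. Q is the midpoint of CH ⇒ Q = (3/2, 1/2)
2. S is where the line through H parallel to MC meets line MT ⇒ S = (2/3, 1/3)
2·[HST] = 2/3, 2·[CQT] = -3/2
[HST]:[CQT] = 2/3:-3/2 = -4/9

[HST]:[CQT] = -4/9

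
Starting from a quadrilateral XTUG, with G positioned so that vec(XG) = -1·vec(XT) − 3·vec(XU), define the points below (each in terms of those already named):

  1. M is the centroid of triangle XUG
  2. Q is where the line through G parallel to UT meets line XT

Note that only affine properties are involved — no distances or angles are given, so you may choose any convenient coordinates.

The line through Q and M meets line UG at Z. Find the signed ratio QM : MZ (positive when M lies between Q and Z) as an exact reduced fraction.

Set X = (0, 0), T = (1, 0), U = (0, 1), G = (-1, -3); any affine frame gives the same invariant.
1. M is the centroid of triangle XUG ⇒ M = (-1/3, -2/3)
2. Q is where the line through G parallel to UT meets line XT ⇒ Q = (-4, 0)
line QM meets UG at Z = (-19/46, -15/23)
M = Q + t·(Z−Q) with t = 46/45, so QM:MZ = 46/45:-1/45

QM:MZ = -46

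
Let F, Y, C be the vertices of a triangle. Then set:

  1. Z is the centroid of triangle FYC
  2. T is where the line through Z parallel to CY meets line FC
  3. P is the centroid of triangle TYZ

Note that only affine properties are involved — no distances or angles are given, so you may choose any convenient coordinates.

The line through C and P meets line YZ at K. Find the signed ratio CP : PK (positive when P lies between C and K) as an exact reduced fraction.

CP:PK = 8

Set F = (0, 0), Y = (1, 0), C = (0, 1); any affine frame gives the same invariant.
1. Z is the centroid of triangle FYC ⇒ Z = (1/3, 1/3)
2. T is where the line through Z parallel to CY meets line FC ⇒ T = (0, 2/3)
3. P is the centroid of triangle TYZ ⇒ P = (4/9, 1/3)
line CP meets YZ at K = (1/2, 1/4)
P = C + t·(K−C) with t = 8/9, so CP:PK = 8/9:1/9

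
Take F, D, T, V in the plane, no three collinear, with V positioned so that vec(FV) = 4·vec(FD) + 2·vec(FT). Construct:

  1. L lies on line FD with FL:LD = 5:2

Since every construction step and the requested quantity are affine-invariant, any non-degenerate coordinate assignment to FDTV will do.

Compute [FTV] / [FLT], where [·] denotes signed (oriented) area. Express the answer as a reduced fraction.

[FTV]:[FLT] = -28/5

Set F = (0, 0), D = (1, 0), T = (0, 1), V = (4, 2); any affine frame gives the same invariant.
1. L lies on line FD with FL:LD = 5:2 ⇒ L = (5/7, 0)
2·[FTV] = -4, 2·[FLT] = 5/7
[FTV]:[FLT] = -4:5/7 = -28/5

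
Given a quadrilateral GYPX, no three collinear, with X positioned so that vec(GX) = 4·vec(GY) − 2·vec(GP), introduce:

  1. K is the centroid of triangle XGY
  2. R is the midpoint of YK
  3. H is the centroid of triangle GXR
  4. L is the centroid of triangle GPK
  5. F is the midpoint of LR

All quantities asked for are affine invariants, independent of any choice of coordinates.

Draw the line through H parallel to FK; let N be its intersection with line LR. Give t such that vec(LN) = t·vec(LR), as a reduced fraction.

t = 1/3

Set G = (0, 0), Y = (1, 0), P = (0, 1), X = (4, -2); any affine frame gives the same invariant.
1. K is the centroid of triangle XGY ⇒ K = (5/3, -2/3)
2. R is the midpoint of YK ⇒ R = (4/3, -1/3)
3. H is the centroid of triangle GXR ⇒ H = (16/9, -7/9)
4. L is the centroid of triangle GPK ⇒ L = (5/9, 1/9)
5. F is the midpoint of LR ⇒ F = (17/18, -1/9)
through H parallel to FK: direction (13/18, -5/9); meets LR at N = (22/27, -1/27)
N = L + t·(R−L) with t = 1/3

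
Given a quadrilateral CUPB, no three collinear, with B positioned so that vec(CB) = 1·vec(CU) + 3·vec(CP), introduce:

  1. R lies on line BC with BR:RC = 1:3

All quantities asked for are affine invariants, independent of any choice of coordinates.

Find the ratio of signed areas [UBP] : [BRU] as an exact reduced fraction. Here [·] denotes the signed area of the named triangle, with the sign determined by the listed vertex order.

Choose coordinates C = (0, 0), U = (1, 0), P = (0, 1), B = (1, 3).
1. R lies on line BC with BR:RC = 1:3 ⇒ R = (3/4, 9/4)
2·[UBP] = 3, 2·[BRU] = 3/4
[UBP]:[BRU] = 3:3/4 = 4

[UBP]:[BRU] = 4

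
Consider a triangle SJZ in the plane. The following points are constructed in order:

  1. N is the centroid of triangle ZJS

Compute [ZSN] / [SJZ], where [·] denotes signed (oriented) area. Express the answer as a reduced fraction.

[ZSN]:[SJZ] = 1/3

Choose coordinates S = (0, 0), J = (1, 0), Z = (0, 1).
1. N is the centroid of triangle ZJS ⇒ N = (1/3, 1/3)
2·[ZSN] = 1/3, 2·[SJZ] = 1
[ZSN]:[SJZ] = 1/3:1 = 1/3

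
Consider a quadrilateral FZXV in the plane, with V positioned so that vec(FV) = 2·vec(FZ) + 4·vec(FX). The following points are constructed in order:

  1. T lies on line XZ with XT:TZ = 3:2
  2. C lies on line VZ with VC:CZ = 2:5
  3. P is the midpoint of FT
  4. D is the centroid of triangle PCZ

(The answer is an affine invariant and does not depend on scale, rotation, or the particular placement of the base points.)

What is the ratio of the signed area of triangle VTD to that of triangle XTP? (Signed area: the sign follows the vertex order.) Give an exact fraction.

[VTD]:[XTP] = -124/63

Choose coordinates F = (0, 0), Z = (1, 0), X = (0, 1), V = (2, 4).
1. T lies on line XZ with XT:TZ = 3:2 ⇒ T = (3/5, 2/5)
2. C lies on line VZ with VC:CZ = 2:5 ⇒ C = (12/7, 20/7)
3. P is the midpoint of FT ⇒ P = (3/10, 1/5)
4. D is the centroid of triangle PCZ ⇒ D = (211/210, 107/105)
2·[VTD] = 62/105, 2·[XTP] = -3/10
[VTD]:[XTP] = 62/105:-3/10 = -124/63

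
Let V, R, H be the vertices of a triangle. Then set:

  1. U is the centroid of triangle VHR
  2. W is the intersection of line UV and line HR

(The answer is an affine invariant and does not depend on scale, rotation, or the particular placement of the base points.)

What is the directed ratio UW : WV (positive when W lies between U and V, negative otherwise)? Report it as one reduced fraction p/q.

UW:WV = -1/3

Assign V = (0, 0), R = (1, 0), H = (0, 1) — the answer is frame-independent, so this choice is without loss of generality.
1. U is the centroid of triangle VHR ⇒ U = (1/3, 1/3)
2. W is the intersection of line UV and line HR ⇒ W = (1/2, 1/2)
W = U + t·(V−U) with t = -1/2, so UW:WV = t:(1−t) = -1/2:3/2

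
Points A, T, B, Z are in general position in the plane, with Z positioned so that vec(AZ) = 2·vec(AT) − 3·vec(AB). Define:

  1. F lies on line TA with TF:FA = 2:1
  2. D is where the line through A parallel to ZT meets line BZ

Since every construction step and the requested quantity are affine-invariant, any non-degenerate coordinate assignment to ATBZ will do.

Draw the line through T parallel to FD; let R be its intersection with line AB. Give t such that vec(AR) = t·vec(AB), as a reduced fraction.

t = 9/4

Set A = (0, 0), T = (1, 0), B = (0, 1), Z = (2, -3); any affine frame gives the same invariant.
1. F lies on line TA with TF:FA = 2:1 ⇒ F = (1/3, 0)
2. D is where the line through A parallel to ZT meets line BZ ⇒ D = (-1, 3)
through T parallel to FD: direction (-4/3, 3); meets AB at R = (0, 9/4)
R = A + t·(B−A) with t = 9/4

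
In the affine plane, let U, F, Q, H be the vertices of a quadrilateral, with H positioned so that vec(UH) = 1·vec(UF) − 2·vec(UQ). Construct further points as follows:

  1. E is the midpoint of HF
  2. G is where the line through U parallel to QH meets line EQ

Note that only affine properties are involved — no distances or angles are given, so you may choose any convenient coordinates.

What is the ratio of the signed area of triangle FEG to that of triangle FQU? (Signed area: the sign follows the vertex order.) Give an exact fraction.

Set U = (0, 0), F = (1, 0), Q = (0, 1), H = (1, -2); any affine frame gives the same invariant.
1. E is the midpoint of HF ⇒ E = (1, -1)
2. G is where the line through U parallel to QH meets line EQ ⇒ G = (-1, 3)
2·[FEG] = -2, 2·[FQU] = 1
[FEG]:[FQU] = -2:1 = -2

[FEG]:[FQU] = -2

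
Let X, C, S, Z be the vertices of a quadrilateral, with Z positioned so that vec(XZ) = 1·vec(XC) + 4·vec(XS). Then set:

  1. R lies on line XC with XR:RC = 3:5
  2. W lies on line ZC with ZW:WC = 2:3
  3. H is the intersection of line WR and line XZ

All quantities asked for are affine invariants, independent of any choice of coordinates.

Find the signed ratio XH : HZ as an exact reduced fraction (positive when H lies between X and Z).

XH:HZ = -9/10

Set X = (0, 0), C = (1, 0), S = (0, 1), Z = (1, 4); any affine frame gives the same invariant.
1. R lies on line XC with XR:RC = 3:5 ⇒ R = (3/8, 0)
2. W lies on line ZC with ZW:WC = 2:3 ⇒ W = (1, 12/5)
3. H is the intersection of line WR and line XZ ⇒ H = (-9, -36)
H = X + t·(Z−X) with t = -9, so XH:HZ = t:(1−t) = -9:10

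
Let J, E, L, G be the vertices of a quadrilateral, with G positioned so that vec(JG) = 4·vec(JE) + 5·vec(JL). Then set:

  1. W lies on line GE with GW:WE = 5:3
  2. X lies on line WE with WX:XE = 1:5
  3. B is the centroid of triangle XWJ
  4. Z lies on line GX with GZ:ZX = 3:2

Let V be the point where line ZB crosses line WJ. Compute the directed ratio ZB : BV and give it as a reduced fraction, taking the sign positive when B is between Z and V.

ZB:BV = -56/5

Assign J = (0, 0), E = (1, 0), L = (0, 1), G = (4, 5) — the answer is frame-independent, so this choice is without loss of generality.
1. W lies on line GE with GW:WE = 5:3 ⇒ W = (17/8, 15/8)
2. X lies on line WE with WX:XE = 1:5 ⇒ X = (31/16, 25/16)
3. B is the centroid of triangle XWJ ⇒ B = (65/48, 55/48)
4. Z lies on line GX with GZ:ZX = 3:2 ⇒ Z = (221/80, 47/16)
line ZB meets WJ at V = (663/448, 585/448)
B = Z + t·(V−Z) with t = 56/51, so ZB:BV = 56/51:-5/51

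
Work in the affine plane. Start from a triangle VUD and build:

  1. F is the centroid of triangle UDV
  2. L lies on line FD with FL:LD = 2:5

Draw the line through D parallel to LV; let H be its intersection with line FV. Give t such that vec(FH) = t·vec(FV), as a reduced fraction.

Choose coordinates V = (0, 0), U = (1, 0), D = (0, 1).
1. F is the centroid of triangle UDV ⇒ F = (1/3, 1/3)
2. L lies on line FD with FL:LD = 2:5 ⇒ L = (5/21, 11/21)
through D parallel to LV: direction (-5/21, -11/21); meets FV at H = (-5/6, -5/6)
H = F + t·(V−F) with t = 7/2

t = 7/2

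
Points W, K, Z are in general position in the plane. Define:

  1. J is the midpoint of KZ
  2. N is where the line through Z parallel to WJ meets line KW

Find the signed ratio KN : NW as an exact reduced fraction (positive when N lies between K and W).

Work in coordinates with W = (0, 0), K = (1, 0), Z = (0, 1).
1. J is the midpoint of KZ ⇒ J = (1/2, 1/2)
2. N is where the line through Z parallel to WJ meets line KW ⇒ N = (-1, 0)
N = K + t·(W−K) with t = 2, so KN:NW = t:(1−t) = 2:-1

KN:NW = -2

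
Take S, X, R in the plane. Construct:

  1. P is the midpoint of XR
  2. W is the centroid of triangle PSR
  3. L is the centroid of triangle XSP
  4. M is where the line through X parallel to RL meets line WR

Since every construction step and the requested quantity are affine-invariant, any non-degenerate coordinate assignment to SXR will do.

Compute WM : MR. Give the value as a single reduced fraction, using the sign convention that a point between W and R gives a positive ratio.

WM:MR = -4/3

Assign S = (0, 0), X = (1, 0), R = (0, 1) — the answer is frame-independent, so this choice is without loss of generality.
1. P is the midpoint of XR ⇒ P = (1/2, 1/2)
2. W is the centroid of triangle PSR ⇒ W = (1/6, 1/2)
3. L is the centroid of triangle XSP ⇒ L = (1/2, 1/6)
4. M is where the line through X parallel to RL meets line WR ⇒ M = (-1/2, 5/2)
M = W + t·(R−W) with t = 4, so WM:MR = t:(1−t) = 4:-3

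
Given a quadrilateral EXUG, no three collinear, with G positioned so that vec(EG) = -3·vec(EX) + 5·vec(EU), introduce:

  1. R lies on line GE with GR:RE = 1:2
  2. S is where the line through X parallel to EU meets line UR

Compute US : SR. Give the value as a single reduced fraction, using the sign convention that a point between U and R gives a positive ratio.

Assign E = (0, 0), X = (1, 0), U = (0, 1), G = (-3, 5) — the answer is frame-independent, so this choice is without loss of generality.
1. R lies on line GE with GR:RE = 1:2 ⇒ R = (-2, 10/3)
2. S is where the line through X parallel to EU meets line UR ⇒ S = (1, -1/6)
S = U + t·(R−U) with t = -1/2, so US:SR = t:(1−t) = -1/2:3/2

US:SR = -1/3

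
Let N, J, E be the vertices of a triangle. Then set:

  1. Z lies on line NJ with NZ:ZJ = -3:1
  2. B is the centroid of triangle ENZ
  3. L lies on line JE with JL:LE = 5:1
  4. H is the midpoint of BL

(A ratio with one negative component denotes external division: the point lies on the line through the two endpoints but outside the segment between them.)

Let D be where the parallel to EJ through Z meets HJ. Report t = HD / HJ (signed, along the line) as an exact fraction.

Assign N = (0, 0), J = (1, 0), E = (0, 1) — the answer is frame-independent, so this choice is without loss of generality.
1. Z lies on line NJ with NZ:ZJ = -3:1 ⇒ Z = (3/2, 0)
2. B is the centroid of triangle ENZ ⇒ B = (1/2, 1/3)
3. L lies on line JE with JL:LE = 5:1 ⇒ L = (1/6, 5/6)
4. H is the midpoint of BL ⇒ H = (1/3, 7/12)
through Z parallel to EJ: direction (1, -1); meets HJ at D = (5, -7/2)
D = H + t·(J−H) with t = 7

t = 7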